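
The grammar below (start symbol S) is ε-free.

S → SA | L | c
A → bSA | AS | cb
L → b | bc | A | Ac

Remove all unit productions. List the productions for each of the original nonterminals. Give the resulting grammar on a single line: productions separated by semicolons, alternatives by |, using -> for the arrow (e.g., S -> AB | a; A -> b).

S -> b | c | AS | Ac | SA | bc | cb | bSA; A -> AS | cb | bSA; L -> b | AS | Ac | bc | cb | bSA

Unit productions: L->A, S->L.
Unit pairs (A ⇒* B via units): (L,A), (S,A), (S,L).
S: inherits non-unit rules of {A, L, S} → AS | Ac | SA | b | bSA | bc | c | cb.
A: inherits non-unit rules of {A} → AS | bSA | cb.
L: inherits non-unit rules of {A, L} → AS | Ac | b | bSA | bc | cb.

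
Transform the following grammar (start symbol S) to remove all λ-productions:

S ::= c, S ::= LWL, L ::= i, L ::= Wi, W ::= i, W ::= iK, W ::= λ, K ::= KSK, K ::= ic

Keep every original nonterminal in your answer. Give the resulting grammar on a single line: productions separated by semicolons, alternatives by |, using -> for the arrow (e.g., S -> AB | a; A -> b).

Nullable set: {W}.
S -> LWL: W nullable, giving LL | LWL.
L -> Wi: W nullable, giving Wi | i.
Drop W -> λ.
Unchanged (no nullable symbols): S -> c; K -> KSK; K -> ic; L -> i; W -> i; W -> iK.

S -> c | LL | LWL; K -> ic | KSK; L -> i | Wi; W -> i | iK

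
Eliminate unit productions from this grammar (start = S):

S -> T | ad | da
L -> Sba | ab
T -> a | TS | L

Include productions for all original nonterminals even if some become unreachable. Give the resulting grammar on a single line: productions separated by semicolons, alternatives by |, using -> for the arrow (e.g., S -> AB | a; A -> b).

S -> a | TS | ab | ad | da | Sba; L -> ab | Sba; T -> a | TS | ab | Sba

Unit productions: S->T, T->L.
Unit pairs (A ⇒* B via units): (S,L), (S,T), (T,L).
S: inherits non-unit rules of {L, S, T} → Sba | TS | a | ab | ad | da.
L: inherits non-unit rules of {L} → Sba | ab.
T: inherits non-unit rules of {L, T} → Sba | TS | a | ab.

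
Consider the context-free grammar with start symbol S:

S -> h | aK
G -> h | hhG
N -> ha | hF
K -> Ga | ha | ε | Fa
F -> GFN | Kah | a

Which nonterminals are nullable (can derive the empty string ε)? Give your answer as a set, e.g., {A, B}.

Directly nullable (have an ε-rule): {K}.
Not nullable: F, G, N, S — each has a terminal in every rule's right-hand side or depends on a non-nullable symbol.

{K}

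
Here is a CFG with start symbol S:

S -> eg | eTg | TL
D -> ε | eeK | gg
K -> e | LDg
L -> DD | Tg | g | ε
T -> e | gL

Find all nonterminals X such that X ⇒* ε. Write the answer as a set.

{D, L}

Directly nullable (have an ε-rule): {D, L}.
Not nullable: K, S, T — each has a terminal in every rule's right-hand side or depends on a non-nullable symbol.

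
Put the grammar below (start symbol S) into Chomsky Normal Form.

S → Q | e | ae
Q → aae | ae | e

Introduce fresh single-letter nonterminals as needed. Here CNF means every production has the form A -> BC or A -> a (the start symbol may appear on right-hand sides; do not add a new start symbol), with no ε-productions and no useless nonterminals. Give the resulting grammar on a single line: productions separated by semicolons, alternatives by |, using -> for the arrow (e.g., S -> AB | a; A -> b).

No ε-productions.
After unit-elimination: S -> e | ae | aae; Q -> e | ae | aae.
TERM: introduce A -> a, B -> e and substitute in every rule of length ≥2.
BIN: Q -> AAB becomes Q -> AC, C -> AB; S -> AAB becomes S -> AD, D -> AB.
Drop unreachable/unproductive: Q.

S -> e | AB | AD; A -> a; B -> e; D -> AB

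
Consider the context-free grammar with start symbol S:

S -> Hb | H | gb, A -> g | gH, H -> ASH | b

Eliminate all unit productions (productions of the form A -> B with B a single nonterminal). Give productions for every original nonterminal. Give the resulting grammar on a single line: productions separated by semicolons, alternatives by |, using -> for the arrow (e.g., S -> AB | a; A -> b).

S -> b | Hb | gb | ASH; A -> g | gH; H -> b | ASH

Unit productions: S->H.
Unit pairs (A ⇒* B via units): (S,H).
S: inherits non-unit rules of {H, S} → ASH | Hb | b | gb.
A: inherits non-unit rules of {A} → g | gH.
H: inherits non-unit rules of {H} → ASH | b.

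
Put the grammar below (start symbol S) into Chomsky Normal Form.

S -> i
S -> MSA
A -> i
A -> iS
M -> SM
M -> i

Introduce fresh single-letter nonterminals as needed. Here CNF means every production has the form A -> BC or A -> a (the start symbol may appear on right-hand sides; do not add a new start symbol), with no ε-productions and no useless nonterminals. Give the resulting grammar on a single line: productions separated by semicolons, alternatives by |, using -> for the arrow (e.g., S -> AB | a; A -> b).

No ε-productions.
No unit productions to eliminate.
TERM: introduce B -> i and substitute in every rule of length ≥2.
BIN: S -> MSA becomes S -> MC, C -> SA.

S -> i | MC; A -> i | BS; B -> i; C -> SA; M -> i | SM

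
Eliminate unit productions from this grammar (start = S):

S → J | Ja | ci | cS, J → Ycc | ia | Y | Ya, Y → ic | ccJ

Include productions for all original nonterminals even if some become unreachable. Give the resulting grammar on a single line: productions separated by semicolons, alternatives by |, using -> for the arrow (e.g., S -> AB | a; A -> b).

S -> Ja | Ya | cS | ci | ia | ic | Ycc | ccJ; J -> Ya | ia | ic | Ycc | ccJ; Y -> ic | ccJ

Unit productions: J->Y, S->J.
Unit pairs (A ⇒* B via units): (J,Y), (S,J), (S,Y).
S: inherits non-unit rules of {J, S, Y} → Ja | Ya | Ycc | cS | ccJ | ci | ia | ic.
J: inherits non-unit rules of {J, Y} → Ya | Ycc | ccJ | ia | ic.
Y: inherits non-unit rules of {Y} → ccJ | ic.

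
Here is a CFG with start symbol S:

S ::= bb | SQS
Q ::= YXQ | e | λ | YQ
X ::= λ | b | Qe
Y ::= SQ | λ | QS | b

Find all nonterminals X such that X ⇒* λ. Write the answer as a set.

Directly nullable (have an ε-rule): {Q, X, Y}.
Not nullable: S — each has a terminal in every rule's right-hand side or depends on a non-nullable symbol.

{Q, X, Y}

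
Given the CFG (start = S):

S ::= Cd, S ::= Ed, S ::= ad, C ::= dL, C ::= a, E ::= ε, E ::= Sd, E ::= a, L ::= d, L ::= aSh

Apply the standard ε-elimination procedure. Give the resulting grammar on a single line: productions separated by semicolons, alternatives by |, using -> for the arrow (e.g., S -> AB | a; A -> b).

S -> d | Cd | Ed | ad; C -> a | dL; E -> a | Sd; L -> d | aSh

Nullable set: {E}.
S -> Ed: E nullable, giving Ed | d.
Drop E -> ε.
Unchanged (no nullable symbols): S -> Cd; S -> ad; C -> a; C -> dL; E -> Sd; E -> a; L -> aSh; L -> d.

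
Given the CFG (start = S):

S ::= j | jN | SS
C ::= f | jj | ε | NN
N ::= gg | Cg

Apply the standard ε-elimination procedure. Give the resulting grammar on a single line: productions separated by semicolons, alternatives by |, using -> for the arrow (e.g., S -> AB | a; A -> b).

Nullable set: {C}.
Drop C -> ε.
N -> Cg: C nullable, giving Cg | g.
Unchanged (no nullable symbols): S -> SS; S -> j; S -> jN; C -> NN; C -> f; C -> jj; N -> gg.

S -> j | SS | jN; C -> f | NN | jj; N -> g | Cg | gg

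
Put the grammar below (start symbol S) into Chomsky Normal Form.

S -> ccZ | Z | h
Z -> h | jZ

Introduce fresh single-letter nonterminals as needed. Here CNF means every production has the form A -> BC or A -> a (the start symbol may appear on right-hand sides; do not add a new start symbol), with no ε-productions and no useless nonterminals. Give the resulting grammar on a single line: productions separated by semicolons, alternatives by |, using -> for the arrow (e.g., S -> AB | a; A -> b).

S -> h | AC | BZ; A -> c; B -> j; C -> AZ; Z -> h | BZ

No ε-productions.
After unit-elimination: S -> h | jZ | ccZ; Z -> h | jZ.
TERM: introduce A -> c, B -> j and substitute in every rule of length ≥2.
BIN: S -> AAZ becomes S -> AC, C -> AZ.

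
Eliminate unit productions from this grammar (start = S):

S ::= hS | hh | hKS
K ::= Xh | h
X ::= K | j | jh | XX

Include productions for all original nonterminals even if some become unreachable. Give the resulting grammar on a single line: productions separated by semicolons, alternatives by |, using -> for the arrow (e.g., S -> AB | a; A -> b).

S -> hS | hh | hKS; K -> h | Xh; X -> h | j | XX | Xh | jh

Unit productions: X->K.
Unit pairs (A ⇒* B via units): (X,K).
S: inherits non-unit rules of {S} → hKS | hS | hh.
K: inherits non-unit rules of {K} → Xh | h.
X: inherits non-unit rules of {K, X} → XX | Xh | h | j | jh.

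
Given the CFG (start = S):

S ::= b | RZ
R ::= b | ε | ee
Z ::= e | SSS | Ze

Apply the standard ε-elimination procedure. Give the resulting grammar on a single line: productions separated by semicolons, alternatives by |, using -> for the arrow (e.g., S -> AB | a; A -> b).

S -> Z | b | RZ; R -> b | ee; Z -> e | Ze | SSS

Nullable set: {R}.
S -> RZ: R nullable, giving RZ | Z.
Drop R -> ε.
Unchanged (no nullable symbols): S -> b; R -> b; R -> ee; Z -> SSS; Z -> Ze; Z -> e.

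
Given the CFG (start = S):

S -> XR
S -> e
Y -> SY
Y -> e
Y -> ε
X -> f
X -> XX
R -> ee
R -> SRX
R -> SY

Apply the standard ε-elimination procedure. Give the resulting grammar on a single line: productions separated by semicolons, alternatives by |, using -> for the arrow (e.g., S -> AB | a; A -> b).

S -> e | XR; R -> S | SY | ee | SRX; X -> f | XX; Y -> S | e | SY

Nullable set: {Y}.
R -> SY: Y nullable, giving S | SY.
Drop Y -> ε.
Y -> SY: Y nullable, giving S | SY.
Unchanged (no nullable symbols): S -> XR; S -> e; R -> SRX; R -> ee; X -> XX; X -> f; Y -> e.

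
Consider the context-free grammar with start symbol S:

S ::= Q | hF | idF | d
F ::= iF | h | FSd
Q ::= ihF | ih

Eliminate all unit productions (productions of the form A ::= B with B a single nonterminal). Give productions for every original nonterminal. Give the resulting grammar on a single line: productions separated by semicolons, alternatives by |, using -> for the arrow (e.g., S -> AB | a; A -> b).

Unit productions: S->Q.
Unit pairs (A ⇒* B via units): (S,Q).
S: inherits non-unit rules of {Q, S} → d | hF | idF | ih | ihF.
F: inherits non-unit rules of {F} → FSd | h | iF.
Q: inherits non-unit rules of {Q} → ih | ihF.

S -> d | hF | ih | idF | ihF; F -> h | iF | FSd; Q -> ih | ihF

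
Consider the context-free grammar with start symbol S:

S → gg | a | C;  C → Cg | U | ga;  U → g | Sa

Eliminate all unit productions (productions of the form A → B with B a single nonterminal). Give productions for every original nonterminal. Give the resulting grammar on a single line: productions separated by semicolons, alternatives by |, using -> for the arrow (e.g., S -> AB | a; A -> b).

Unit productions: C->U, S->C.
Unit pairs (A ⇒* B via units): (C,U), (S,C), (S,U).
S: inherits non-unit rules of {C, S, U} → Cg | Sa | a | g | ga | gg.
C: inherits non-unit rules of {C, U} → Cg | Sa | g | ga.
U: inherits non-unit rules of {U} → Sa | g.

S -> a | g | Cg | Sa | ga | gg; C -> g | Cg | Sa | ga; U -> g | Sa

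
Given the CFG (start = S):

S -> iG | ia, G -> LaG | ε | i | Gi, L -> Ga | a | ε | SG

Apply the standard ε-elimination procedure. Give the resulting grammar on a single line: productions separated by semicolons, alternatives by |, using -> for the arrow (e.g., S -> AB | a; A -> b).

S -> i | iG | ia; G -> a | i | Gi | La | aG | LaG; L -> S | a | Ga | SG

Nullable set: {G, L}.
S -> iG: G nullable, giving i | iG.
Drop G -> ε.
G -> Gi: G nullable, giving Gi | i.
G -> LaG: L, G nullable, giving La | LaG | a | aG.
Drop L -> ε.
L -> Ga: G nullable, giving Ga | a.
L -> SG: G nullable, giving S | SG.
Unchanged (no nullable symbols): S -> ia; G -> i; L -> a.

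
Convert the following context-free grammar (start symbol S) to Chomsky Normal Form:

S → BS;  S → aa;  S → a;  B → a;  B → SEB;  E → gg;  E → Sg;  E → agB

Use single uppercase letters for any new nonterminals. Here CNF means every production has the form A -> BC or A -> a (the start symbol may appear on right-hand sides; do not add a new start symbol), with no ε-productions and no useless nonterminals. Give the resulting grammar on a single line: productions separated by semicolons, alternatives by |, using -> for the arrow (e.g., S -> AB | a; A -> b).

No ε-productions.
No unit productions to eliminate.
TERM: introduce C -> a, A -> g and substitute in every rule of length ≥2.
BIN: B -> SEB becomes B -> SD, D -> EB; E -> CAB becomes E -> CF, F -> AB.

S -> a | BS | CC; A -> g; B -> a | SD; C -> a; D -> EB; E -> AA | CF | SA; F -> AB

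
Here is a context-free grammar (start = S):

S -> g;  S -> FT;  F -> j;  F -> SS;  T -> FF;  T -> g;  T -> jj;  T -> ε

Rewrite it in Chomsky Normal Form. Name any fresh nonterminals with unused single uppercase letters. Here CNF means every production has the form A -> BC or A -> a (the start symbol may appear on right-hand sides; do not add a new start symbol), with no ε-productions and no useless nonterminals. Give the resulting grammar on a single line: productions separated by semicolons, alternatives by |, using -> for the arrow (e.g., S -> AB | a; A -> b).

Nullable: {T}; after ε-elimination: S -> F | g | FT; F -> j | SS; T -> g | FF | jj.
After unit-elimination: S -> g | j | FT | SS; F -> j | SS; T -> g | FF | jj.
TERM: introduce A -> j and substitute in every rule of length ≥2.

S -> g | j | FT | SS; A -> j; F -> j | SS; T -> g | AA | FF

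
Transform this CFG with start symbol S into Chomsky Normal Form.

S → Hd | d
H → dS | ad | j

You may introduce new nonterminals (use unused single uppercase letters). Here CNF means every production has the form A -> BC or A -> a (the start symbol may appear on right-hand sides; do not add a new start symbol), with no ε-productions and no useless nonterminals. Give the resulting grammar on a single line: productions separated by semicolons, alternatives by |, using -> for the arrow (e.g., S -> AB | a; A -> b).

No ε-productions.
No unit productions to eliminate.
TERM: introduce A -> a, B -> d and substitute in every rule of length ≥2.

S -> d | HB; A -> a; B -> d; H -> j | AB | BS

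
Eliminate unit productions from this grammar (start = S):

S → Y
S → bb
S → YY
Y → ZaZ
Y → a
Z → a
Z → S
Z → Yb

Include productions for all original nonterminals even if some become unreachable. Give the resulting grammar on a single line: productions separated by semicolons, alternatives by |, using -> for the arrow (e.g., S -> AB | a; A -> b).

S -> a | YY | bb | ZaZ; Y -> a | ZaZ; Z -> a | YY | Yb | bb | ZaZ

Unit productions: S->Y, Z->S.
Unit pairs (A ⇒* B via units): (S,Y), (Z,S), (Z,Y).
S: inherits non-unit rules of {S, Y} → YY | ZaZ | a | bb.
Y: inherits non-unit rules of {Y} → ZaZ | a.
Z: inherits non-unit rules of {S, Y, Z} → YY | Yb | ZaZ | a | bb.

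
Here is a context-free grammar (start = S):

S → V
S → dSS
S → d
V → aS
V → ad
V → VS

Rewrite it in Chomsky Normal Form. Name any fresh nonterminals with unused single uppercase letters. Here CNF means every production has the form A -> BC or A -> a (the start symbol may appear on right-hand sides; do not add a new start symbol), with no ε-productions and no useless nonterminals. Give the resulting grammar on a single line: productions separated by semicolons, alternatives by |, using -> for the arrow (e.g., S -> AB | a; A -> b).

No ε-productions.
After unit-elimination: S -> d | VS | aS | ad | dSS; V -> VS | aS | ad.
TERM: introduce A -> a, B -> d and substitute in every rule of length ≥2.
BIN: S -> BSS becomes S -> BC, C -> SS.

S -> d | AB | AS | BC | VS; A -> a; B -> d; C -> SS; V -> AB | AS | VS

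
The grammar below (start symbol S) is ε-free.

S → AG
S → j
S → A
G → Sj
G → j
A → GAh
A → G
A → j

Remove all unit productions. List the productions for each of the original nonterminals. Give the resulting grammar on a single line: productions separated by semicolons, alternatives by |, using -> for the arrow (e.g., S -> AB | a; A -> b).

S -> j | AG | Sj | GAh; A -> j | Sj | GAh; G -> j | Sj

Unit productions: A->G, S->A.
Unit pairs (A ⇒* B via units): (A,G), (S,A), (S,G).
S: inherits non-unit rules of {A, G, S} → AG | GAh | Sj | j.
A: inherits non-unit rules of {A, G} → GAh | Sj | j.
G: inherits non-unit rules of {G} → Sj | j.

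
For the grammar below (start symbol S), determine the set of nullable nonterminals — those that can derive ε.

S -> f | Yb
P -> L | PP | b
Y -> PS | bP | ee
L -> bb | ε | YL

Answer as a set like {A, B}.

Directly nullable (have an ε-rule): {L}.
P is nullable via P -> L (every symbol on the right is already known nullable).
Not nullable: S, Y — each has a terminal in every rule's right-hand side or depends on a non-nullable symbol.

{L, P}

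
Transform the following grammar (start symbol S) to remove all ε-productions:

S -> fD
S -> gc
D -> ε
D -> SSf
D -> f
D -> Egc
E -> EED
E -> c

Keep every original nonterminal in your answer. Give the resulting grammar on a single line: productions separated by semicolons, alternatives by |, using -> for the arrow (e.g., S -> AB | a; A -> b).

Nullable set: {D}.
S -> fD: D nullable, giving f | fD.
Drop D -> ε.
E -> EED: D nullable, giving EE | EED.
Unchanged (no nullable symbols): S -> gc; D -> Egc; D -> SSf; D -> f; E -> c.

S -> f | fD | gc; D -> f | Egc | SSf; E -> c | EE | EED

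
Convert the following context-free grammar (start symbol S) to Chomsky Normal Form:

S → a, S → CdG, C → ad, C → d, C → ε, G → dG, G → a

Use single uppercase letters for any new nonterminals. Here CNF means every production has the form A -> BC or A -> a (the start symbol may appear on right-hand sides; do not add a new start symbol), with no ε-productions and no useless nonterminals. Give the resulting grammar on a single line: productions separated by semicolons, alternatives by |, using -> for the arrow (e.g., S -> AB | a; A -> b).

Nullable: {C}; after ε-elimination: S -> a | dG | CdG; C -> d | ad; G -> a | dG.
No unit productions to eliminate.
TERM: introduce A -> a, B -> d and substitute in every rule of length ≥2.
BIN: S -> CBG becomes S -> CD, D -> BG.

S -> a | BG | CD; A -> a; B -> d; C -> d | AB; D -> BG; G -> a | BG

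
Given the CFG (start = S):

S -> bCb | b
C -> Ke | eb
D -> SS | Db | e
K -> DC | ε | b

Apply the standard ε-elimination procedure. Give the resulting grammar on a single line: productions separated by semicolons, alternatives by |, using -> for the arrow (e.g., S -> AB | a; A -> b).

Nullable set: {K}.
C -> Ke: K nullable, giving Ke | e.
Drop K -> ε.
Unchanged (no nullable symbols): S -> b; S -> bCb; C -> eb; D -> Db; D -> SS; D -> e; K -> DC; K -> b.

S -> b | bCb; C -> e | Ke | eb; D -> e | Db | SS; K -> b | DC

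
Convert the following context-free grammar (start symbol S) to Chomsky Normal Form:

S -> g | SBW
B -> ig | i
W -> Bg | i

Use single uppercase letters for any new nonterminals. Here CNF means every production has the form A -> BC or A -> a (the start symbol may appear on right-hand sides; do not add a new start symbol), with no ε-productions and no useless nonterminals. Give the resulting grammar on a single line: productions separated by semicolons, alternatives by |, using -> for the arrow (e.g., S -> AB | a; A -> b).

S -> g | SD; A -> i; B -> i | AC; C -> g; D -> BW; W -> i | BC

No ε-productions.
No unit productions to eliminate.
TERM: introduce C -> g, A -> i and substitute in every rule of length ≥2.
BIN: S -> SBW becomes S -> SD, D -> BW.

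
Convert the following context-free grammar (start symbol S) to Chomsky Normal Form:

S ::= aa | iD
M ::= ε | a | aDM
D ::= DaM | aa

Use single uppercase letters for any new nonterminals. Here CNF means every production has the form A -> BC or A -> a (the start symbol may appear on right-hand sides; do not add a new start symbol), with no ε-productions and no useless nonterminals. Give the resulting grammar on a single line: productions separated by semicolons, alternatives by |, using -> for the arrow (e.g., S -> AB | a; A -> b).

Nullable: {M}; after ε-elimination: S -> aa | iD; D -> Da | aa | DaM; M -> a | aD | aDM.
No unit productions to eliminate.
TERM: introduce A -> a, B -> i and substitute in every rule of length ≥2.
BIN: D -> DAM becomes D -> DC, C -> AM; M -> ADM becomes M -> AE, E -> DM.

S -> AA | BD; A -> a; B -> i; C -> AM; D -> AA | DA | DC; E -> DM; M -> a | AD | AE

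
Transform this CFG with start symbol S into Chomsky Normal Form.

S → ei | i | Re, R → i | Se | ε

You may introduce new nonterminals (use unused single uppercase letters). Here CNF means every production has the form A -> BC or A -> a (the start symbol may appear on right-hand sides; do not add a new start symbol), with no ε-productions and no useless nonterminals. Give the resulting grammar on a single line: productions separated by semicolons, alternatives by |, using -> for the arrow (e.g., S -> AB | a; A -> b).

S -> e | i | AB | RA; A -> e; B -> i; R -> i | SA

Nullable: {R}; after ε-elimination: S -> e | i | Re | ei; R -> i | Se.
No unit productions to eliminate.
TERM: introduce A -> e, B -> i and substitute in every rule of length ≥2.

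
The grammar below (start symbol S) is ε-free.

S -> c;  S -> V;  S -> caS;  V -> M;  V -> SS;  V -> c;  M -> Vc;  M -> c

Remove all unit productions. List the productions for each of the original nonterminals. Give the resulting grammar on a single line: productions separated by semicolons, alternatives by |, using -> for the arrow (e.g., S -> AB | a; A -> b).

Unit productions: S->V, V->M.
Unit pairs (A ⇒* B via units): (S,M), (S,V), (V,M).
S: inherits non-unit rules of {M, S, V} → SS | Vc | c | caS.
M: inherits non-unit rules of {M} → Vc | c.
V: inherits non-unit rules of {M, V} → SS | Vc | c.

S -> c | SS | Vc | caS; M -> c | Vc; V -> c | SS | Vc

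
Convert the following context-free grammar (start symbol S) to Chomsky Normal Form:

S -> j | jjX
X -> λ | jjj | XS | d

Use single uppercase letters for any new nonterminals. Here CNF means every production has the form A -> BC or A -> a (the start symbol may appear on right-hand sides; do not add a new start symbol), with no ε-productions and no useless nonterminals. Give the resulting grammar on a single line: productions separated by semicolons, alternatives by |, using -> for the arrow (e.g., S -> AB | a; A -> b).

Nullable: {X}; after ε-elimination: S -> j | jj | jjX; X -> S | d | XS | jjj.
After unit-elimination: S -> j | jj | jjX; X -> d | j | XS | jj | jjX | jjj.
TERM: introduce A -> j and substitute in every rule of length ≥2.
BIN: S -> AAX becomes S -> AB, B -> AX; X -> AAA becomes X -> AC, C -> AA; X -> AAX becomes X -> AD, D -> AX.

S -> j | AA | AB; A -> j; B -> AX; C -> AA; D -> AX; X -> d | j | AA | AC | AD | XS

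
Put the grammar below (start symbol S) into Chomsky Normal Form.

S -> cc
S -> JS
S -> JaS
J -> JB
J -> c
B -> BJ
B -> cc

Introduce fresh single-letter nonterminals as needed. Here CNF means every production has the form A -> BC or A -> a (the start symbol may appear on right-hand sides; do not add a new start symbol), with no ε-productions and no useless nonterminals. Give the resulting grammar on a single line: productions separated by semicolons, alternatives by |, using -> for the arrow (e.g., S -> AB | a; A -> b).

S -> AA | JD | JS; A -> c; B -> AA | BJ; C -> a; D -> CS; J -> c | JB

No ε-productions.
No unit productions to eliminate.
TERM: introduce C -> a, A -> c and substitute in every rule of length ≥2.
BIN: S -> JCS becomes S -> JD, D -> CS.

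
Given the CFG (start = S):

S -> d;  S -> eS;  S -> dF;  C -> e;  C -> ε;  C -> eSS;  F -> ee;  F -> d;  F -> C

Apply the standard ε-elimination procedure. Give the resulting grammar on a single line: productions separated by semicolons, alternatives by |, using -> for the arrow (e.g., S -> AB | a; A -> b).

S -> d | dF | eS; C -> e | eSS; F -> C | d | ee

Nullable set: {C, F}.
S -> dF: F nullable, giving d | dF.
Drop C -> ε.
F -> C: C nullable, giving C.
Unchanged (no nullable symbols): S -> d; S -> eS; C -> e; C -> eSS; F -> d; F -> ee.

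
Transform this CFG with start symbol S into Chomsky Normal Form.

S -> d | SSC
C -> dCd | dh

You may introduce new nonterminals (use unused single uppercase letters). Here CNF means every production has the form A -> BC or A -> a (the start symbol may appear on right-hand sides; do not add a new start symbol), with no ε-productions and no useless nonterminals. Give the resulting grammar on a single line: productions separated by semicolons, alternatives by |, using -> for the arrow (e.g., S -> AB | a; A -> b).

S -> d | SE; A -> d; B -> h; C -> AB | AD; D -> CA; E -> SC

No ε-productions.
No unit productions to eliminate.
TERM: introduce A -> d, B -> h and substitute in every rule of length ≥2.
BIN: C -> ACA becomes C -> AD, D -> CA; S -> SSC becomes S -> SE, E -> SC.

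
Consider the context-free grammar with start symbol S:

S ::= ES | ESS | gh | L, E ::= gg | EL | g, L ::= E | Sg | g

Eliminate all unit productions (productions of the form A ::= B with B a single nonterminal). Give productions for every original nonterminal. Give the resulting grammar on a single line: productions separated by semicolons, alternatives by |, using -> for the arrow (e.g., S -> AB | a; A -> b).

Unit productions: L->E, S->L.
Unit pairs (A ⇒* B via units): (L,E), (S,E), (S,L).
S: inherits non-unit rules of {E, L, S} → EL | ES | ESS | Sg | g | gg | gh.
E: inherits non-unit rules of {E} → EL | g | gg.
L: inherits non-unit rules of {E, L} → EL | Sg | g | gg.

S -> g | EL | ES | Sg | gg | gh | ESS; E -> g | EL | gg; L -> g | EL | Sg | gg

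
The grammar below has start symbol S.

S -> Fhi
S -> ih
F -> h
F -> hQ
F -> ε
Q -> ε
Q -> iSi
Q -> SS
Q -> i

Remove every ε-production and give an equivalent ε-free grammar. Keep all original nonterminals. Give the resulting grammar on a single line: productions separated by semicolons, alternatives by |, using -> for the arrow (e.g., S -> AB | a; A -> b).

Nullable set: {F, Q}.
S -> Fhi: F nullable, giving Fhi | hi.
Drop F -> ε.
F -> hQ: Q nullable, giving h | hQ.
Drop Q -> ε.
Unchanged (no nullable symbols): S -> ih; F -> h; Q -> SS; Q -> i; Q -> iSi.

S -> hi | ih | Fhi; F -> h | hQ; Q -> i | SS | iSi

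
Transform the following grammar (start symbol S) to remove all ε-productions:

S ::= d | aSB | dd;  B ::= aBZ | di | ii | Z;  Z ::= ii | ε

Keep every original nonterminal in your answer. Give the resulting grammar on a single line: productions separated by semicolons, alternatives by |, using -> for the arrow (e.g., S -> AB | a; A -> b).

Nullable set: {B, Z}.
S -> aSB: B nullable, giving aS | aSB.
B -> Z: Z nullable, giving Z.
B -> aBZ: B, Z nullable, giving a | aB | aBZ | aZ.
Drop Z -> ε.
Unchanged (no nullable symbols): S -> d; S -> dd; B -> di; B -> ii; Z -> ii.

S -> d | aS | dd | aSB; B -> Z | a | aB | aZ | di | ii | aBZ; Z -> ii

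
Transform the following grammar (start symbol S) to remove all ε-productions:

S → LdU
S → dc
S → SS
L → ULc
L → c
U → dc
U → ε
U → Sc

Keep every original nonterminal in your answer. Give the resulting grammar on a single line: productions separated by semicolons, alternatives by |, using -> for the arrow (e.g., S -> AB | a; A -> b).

S -> Ld | SS | dc | LdU; L -> c | Lc | ULc; U -> Sc | dc

Nullable set: {U}.
S -> LdU: U nullable, giving Ld | LdU.
L -> ULc: U nullable, giving Lc | ULc.
Drop U -> ε.
Unchanged (no nullable symbols): S -> SS; S -> dc; L -> c; U -> Sc; U -> dc.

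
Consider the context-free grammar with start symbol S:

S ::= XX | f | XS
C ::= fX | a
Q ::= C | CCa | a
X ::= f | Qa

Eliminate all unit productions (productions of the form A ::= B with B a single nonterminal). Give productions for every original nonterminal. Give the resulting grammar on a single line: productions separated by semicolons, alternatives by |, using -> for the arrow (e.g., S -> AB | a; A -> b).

S -> f | XS | XX; C -> a | fX; Q -> a | fX | CCa; X -> f | Qa

Unit productions: Q->C.
Unit pairs (A ⇒* B via units): (Q,C).
S: inherits non-unit rules of {S} → XS | XX | f.
C: inherits non-unit rules of {C} → a | fX.
Q: inherits non-unit rules of {C, Q} → CCa | a | fX.
X: inherits non-unit rules of {X} → Qa | f.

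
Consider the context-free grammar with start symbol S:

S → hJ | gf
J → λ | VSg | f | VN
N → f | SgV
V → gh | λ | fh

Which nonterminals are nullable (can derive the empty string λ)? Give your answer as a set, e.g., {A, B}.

{J, V}

Directly nullable (have an ε-rule): {J, V}.
Not nullable: N, S — each has a terminal in every rule's right-hand side or depends on a non-nullable symbol.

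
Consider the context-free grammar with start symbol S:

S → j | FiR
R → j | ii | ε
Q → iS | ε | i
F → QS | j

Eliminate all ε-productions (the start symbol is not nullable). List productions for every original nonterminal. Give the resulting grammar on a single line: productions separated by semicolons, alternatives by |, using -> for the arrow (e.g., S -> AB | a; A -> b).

S -> j | Fi | FiR; F -> S | j | QS; Q -> i | iS; R -> j | ii

Nullable set: {Q, R}.
S -> FiR: R nullable, giving Fi | FiR.
F -> QS: Q nullable, giving QS | S.
Drop Q -> ε.
Drop R -> ε.
Unchanged (no nullable symbols): S -> j; F -> j; Q -> i; Q -> iS; R -> ii; R -> j.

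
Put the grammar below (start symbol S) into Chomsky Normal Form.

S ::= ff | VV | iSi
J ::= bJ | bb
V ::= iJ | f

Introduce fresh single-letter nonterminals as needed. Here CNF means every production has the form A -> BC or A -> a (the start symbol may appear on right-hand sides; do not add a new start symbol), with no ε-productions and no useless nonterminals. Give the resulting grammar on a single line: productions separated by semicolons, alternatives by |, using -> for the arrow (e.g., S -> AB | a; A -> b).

No ε-productions.
No unit productions to eliminate.
TERM: introduce A -> b, B -> f, C -> i and substitute in every rule of length ≥2.
BIN: S -> CSC becomes S -> CD, D -> SC.

S -> BB | CD | VV; A -> b; B -> f; C -> i; D -> SC; J -> AA | AJ; V -> f | CJ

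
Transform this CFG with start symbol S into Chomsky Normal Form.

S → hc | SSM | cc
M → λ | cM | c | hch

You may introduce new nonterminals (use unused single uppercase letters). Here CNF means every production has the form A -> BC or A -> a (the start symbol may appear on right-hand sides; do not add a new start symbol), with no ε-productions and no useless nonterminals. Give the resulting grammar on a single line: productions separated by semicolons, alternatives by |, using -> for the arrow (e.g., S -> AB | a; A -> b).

Nullable: {M}; after ε-elimination: S -> SS | cc | hc | SSM; M -> c | cM | hch.
No unit productions to eliminate.
TERM: introduce A -> c, B -> h and substitute in every rule of length ≥2.
BIN: M -> BAB becomes M -> BC, C -> AB; S -> SSM becomes S -> SD, D -> SM.

S -> AA | BA | SD | SS; A -> c; B -> h; C -> AB; D -> SM; M -> c | AM | BC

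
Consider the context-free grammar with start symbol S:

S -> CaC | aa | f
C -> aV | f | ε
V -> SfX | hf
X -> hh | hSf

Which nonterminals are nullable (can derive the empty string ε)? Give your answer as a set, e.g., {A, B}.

Directly nullable (have an ε-rule): {C}.
Not nullable: S, V, X — each has a terminal in every rule's right-hand side or depends on a non-nullable symbol.

{C}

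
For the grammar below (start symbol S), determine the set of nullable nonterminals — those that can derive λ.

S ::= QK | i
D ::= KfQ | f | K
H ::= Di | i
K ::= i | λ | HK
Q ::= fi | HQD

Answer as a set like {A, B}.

{D, K}

Directly nullable (have an ε-rule): {K}.
D is nullable via D -> K (every symbol on the right is already known nullable).
Not nullable: H, Q, S — each has a terminal in every rule's right-hand side or depends on a non-nullable symbol.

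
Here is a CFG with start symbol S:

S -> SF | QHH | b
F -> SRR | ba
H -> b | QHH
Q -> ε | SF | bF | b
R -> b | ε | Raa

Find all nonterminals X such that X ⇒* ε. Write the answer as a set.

Directly nullable (have an ε-rule): {Q, R}.
Not nullable: F, H, S — each has a terminal in every rule's right-hand side or depends on a non-nullable symbol.

{Q, R}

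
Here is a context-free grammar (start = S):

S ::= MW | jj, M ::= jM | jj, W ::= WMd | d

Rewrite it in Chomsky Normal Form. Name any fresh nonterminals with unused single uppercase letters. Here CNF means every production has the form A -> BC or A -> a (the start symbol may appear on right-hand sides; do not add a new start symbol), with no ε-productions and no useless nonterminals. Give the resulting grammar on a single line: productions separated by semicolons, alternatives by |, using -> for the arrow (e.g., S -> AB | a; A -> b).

No ε-productions.
No unit productions to eliminate.
TERM: introduce B -> d, A -> j and substitute in every rule of length ≥2.
BIN: W -> WMB becomes W -> WC, C -> MB.

S -> AA | MW; A -> j; B -> d; C -> MB; M -> AA | AM; W -> d | WC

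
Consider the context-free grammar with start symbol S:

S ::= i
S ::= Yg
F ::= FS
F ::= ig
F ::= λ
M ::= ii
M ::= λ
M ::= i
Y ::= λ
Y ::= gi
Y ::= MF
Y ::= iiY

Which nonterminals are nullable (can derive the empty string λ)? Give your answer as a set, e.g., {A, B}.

Directly nullable (have an ε-rule): {F, M, Y}.
Not nullable: S — each has a terminal in every rule's right-hand side or depends on a non-nullable symbol.

{F, M, Y}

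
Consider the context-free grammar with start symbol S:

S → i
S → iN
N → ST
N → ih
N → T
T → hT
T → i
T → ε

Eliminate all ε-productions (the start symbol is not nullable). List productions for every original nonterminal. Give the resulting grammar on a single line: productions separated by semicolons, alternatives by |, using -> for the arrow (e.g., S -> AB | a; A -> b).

Nullable set: {N, T}.
S -> iN: N nullable, giving i | iN.
N -> ST: T nullable, giving S | ST.
N -> T: T nullable, giving T.
Drop T -> ε.
T -> hT: T nullable, giving h | hT.
Unchanged (no nullable symbols): S -> i; N -> ih; T -> i.

S -> i | iN; N -> S | T | ST | ih; T -> h | i | hT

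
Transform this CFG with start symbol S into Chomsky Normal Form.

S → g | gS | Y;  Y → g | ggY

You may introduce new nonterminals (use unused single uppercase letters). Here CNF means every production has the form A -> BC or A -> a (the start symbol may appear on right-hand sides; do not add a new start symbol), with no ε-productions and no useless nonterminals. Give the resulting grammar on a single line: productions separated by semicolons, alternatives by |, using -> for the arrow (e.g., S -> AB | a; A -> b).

No ε-productions.
After unit-elimination: S -> g | gS | ggY; Y -> g | ggY.
TERM: introduce A -> g and substitute in every rule of length ≥2.
BIN: S -> AAY becomes S -> AB, B -> AY; Y -> AAY becomes Y -> AC, C -> AY.

S -> g | AB | AS; A -> g; B -> AY; C -> AY; Y -> g | AC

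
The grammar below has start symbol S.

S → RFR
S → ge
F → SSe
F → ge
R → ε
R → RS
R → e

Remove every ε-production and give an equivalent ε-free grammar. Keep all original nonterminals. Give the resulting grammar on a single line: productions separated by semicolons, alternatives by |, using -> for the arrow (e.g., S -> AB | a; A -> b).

Nullable set: {R}.
S -> RFR: R, R nullable, giving F | FR | RF | RFR.
Drop R -> ε.
R -> RS: R nullable, giving RS | S.
Unchanged (no nullable symbols): S -> ge; F -> SSe; F -> ge; R -> e.

S -> F | FR | RF | ge | RFR; F -> ge | SSe; R -> S | e | RS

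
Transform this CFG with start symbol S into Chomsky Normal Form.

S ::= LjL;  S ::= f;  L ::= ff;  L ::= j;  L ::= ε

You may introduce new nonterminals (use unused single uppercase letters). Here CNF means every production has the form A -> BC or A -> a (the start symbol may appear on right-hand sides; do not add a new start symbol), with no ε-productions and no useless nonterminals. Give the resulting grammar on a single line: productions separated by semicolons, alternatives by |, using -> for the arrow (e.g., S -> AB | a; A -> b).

Nullable: {L}; after ε-elimination: S -> f | j | Lj | jL | LjL; L -> j | ff.
No unit productions to eliminate.
TERM: introduce A -> f, B -> j and substitute in every rule of length ≥2.
BIN: S -> LBL becomes S -> LC, C -> BL.

S -> f | j | BL | LB | LC; A -> f; B -> j; C -> BL; L -> j | AA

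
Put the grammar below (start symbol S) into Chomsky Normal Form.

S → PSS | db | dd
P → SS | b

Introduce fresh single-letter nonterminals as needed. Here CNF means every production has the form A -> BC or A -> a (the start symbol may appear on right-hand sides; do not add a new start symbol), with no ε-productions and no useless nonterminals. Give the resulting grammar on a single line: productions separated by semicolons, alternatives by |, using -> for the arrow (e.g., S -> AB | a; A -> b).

S -> AA | AB | PC; A -> d; B -> b; C -> SS; P -> b | SS

No ε-productions.
No unit productions to eliminate.
TERM: introduce B -> b, A -> d and substitute in every rule of length ≥2.
BIN: S -> PSS becomes S -> PC, C -> SS.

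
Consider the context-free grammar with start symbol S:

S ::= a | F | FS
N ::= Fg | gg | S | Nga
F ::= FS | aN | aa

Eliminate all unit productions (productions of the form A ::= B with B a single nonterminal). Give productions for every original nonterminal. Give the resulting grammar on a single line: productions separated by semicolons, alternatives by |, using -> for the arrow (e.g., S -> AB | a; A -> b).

Unit productions: N->S, S->F.
Unit pairs (A ⇒* B via units): (N,F), (N,S), (S,F).
S: inherits non-unit rules of {F, S} → FS | a | aN | aa.
F: inherits non-unit rules of {F} → FS | aN | aa.
N: inherits non-unit rules of {F, N, S} → FS | Fg | Nga | a | aN | aa | gg.

S -> a | FS | aN | aa; F -> FS | aN | aa; N -> a | FS | Fg | aN | aa | gg | Nga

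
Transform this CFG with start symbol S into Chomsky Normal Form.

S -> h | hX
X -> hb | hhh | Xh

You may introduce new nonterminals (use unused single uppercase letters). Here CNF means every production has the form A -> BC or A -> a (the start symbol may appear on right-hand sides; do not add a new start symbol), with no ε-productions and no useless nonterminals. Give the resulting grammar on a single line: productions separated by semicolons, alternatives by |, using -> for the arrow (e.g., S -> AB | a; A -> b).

S -> h | AX; A -> h; B -> b; C -> AA; X -> AB | AC | XA

No ε-productions.
No unit productions to eliminate.
TERM: introduce B -> b, A -> h and substitute in every rule of length ≥2.
BIN: X -> AAA becomes X -> AC, C -> AA.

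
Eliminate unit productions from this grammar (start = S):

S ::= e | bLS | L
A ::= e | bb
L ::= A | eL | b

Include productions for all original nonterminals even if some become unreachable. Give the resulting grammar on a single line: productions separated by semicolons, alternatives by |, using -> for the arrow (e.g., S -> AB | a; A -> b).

Unit productions: L->A, S->L.
Unit pairs (A ⇒* B via units): (L,A), (S,A), (S,L).
S: inherits non-unit rules of {A, L, S} → b | bLS | bb | e | eL.
A: inherits non-unit rules of {A} → bb | e.
L: inherits non-unit rules of {A, L} → b | bb | e | eL.

S -> b | e | bb | eL | bLS; A -> e | bb; L -> b | e | bb | eL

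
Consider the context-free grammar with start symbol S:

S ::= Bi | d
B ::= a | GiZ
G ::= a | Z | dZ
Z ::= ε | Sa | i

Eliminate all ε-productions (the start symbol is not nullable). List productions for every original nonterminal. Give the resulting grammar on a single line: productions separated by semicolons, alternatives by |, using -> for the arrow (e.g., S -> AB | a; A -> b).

S -> d | Bi; B -> a | i | Gi | iZ | GiZ; G -> Z | a | d | dZ; Z -> i | Sa

Nullable set: {G, Z}.
B -> GiZ: G, Z nullable, giving Gi | GiZ | i | iZ.
G -> Z: Z nullable, giving Z.
G -> dZ: Z nullable, giving d | dZ.
Drop Z -> ε.
Unchanged (no nullable symbols): S -> Bi; S -> d; B -> a; G -> a; Z -> Sa; Z -> i.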